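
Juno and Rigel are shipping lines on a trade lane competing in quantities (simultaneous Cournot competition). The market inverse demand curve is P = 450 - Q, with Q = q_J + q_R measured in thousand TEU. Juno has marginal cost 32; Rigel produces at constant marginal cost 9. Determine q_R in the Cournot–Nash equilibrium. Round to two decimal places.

Juno's profit: π_J = (450 - Q)q_J - (32q_J). Setting ∂π_J/∂q_J = 0: 418 - 2q_J - (q_R) = 0.
Rigel's first-order condition: 441 - 2q_R - (q_J) = 0.
Best responses: q_J = (418 - q_R)/2, q_R = (441 - q_J)/2.
Solving the pair: q_J = 395/3, q_R = 464/3.

154.67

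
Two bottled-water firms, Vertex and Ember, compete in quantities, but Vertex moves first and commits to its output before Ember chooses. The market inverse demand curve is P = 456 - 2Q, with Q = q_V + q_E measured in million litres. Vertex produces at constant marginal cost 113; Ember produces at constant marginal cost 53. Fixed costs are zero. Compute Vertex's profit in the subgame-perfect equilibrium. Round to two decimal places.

Solve by backward induction. Given q_V, the follower Ember maximises π_E = (456 - 2q_V - 2q_E)q_E - 53q_E.
∂π_E/∂q_E = 403 - 2q_V - 4q_E = 0 gives the reaction function q_E = (403 - 2q_V)/4.
The leader anticipates this reaction. Substituting into P = 456 - 2Q gives P = 509/2 - q_V, so π_V = (509/2 - q_V)q_V - 113q_V.
The leader's first-order condition 283/2 - 2q_V = 0 yields q_V = 283/4.
Then q_E = (403 - 2·(283/4))/4 = 523/8.
Price P = 456 - 2·(1089/8) = 735/4.
Vertex's profit: (735/4 - 113)·(283/4) = 5005.5625.

5005.56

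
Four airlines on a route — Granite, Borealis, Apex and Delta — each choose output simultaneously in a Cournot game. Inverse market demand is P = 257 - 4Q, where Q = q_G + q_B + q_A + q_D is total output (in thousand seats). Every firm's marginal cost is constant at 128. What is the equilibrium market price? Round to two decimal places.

Each firm earns π_i = (257 - 4Q)q_i - 128q_i.
First-order condition (treating rivals' output as given): 129 - 8q_i - 4·Σ_{j≠i} q_j = 0.
With identical firms every q_j equals q_i, so Σ_{j≠i} q_j = 3q_i and 129 = 20q_i, giving q_i = 129/20.
Total output Q = 129/5, so price P = 257 - 4·(129/5) = 769/5.

153.80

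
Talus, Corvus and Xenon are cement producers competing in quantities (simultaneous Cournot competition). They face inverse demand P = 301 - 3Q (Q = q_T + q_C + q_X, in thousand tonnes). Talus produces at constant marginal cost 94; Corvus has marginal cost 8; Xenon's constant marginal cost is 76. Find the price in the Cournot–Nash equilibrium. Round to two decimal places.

119.75

Talus's profit: π_T = (301 - 3Q)q_T - (94q_T). Setting ∂π_T/∂q_T = 0: 207 - 6q_T - 3(q_C + q_X) = 0.
Corvus's profit: π_C = (301 - 3Q)q_C - (8q_C). Setting ∂π_C/∂q_C = 0: 293 - 6q_C - 3(q_T + q_X) = 0.
Xenon's first-order condition: 225 - 6q_X - 3(q_T + q_C) = 0.
Summing all 3 equations gives 725 − 12Q = 0, hence Q = 725/12.
Back-substituting: q_T = (207 − 725/4)/3 = 103/12, q_C = (293 − 725/4)/3 = 149/4, q_X = (225 − 725/4)/3 = 175/12.
Total output Q = 725/12, so price P = 301 - 3·(725/12) = 479/4.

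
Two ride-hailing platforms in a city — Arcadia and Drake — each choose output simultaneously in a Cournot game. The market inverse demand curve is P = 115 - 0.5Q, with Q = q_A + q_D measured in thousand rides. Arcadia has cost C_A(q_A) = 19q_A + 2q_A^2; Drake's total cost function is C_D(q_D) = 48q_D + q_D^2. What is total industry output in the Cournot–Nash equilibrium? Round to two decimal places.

36.71

Arcadia's profit: π_A = (115 - 0.5Q)q_A - (19q_A + 2q_A²). Setting ∂π_A/∂q_A = 0: 96 - 5q_A - (1/2)(q_D) = 0.
Drake's profit: π_D = (115 - 0.5Q)q_D - (48q_D + q_D²). Setting ∂π_D/∂q_D = 0: 67 - 3q_D - (1/2)(q_A) = 0.
Rearranging gives the reaction functions q_A = (96 - (1/2)q_D)/5 and q_D = (67 - (1/2)q_A)/3.
Substituting one into the other gives q_A = 1018/59 and q_D = 1148/59.
Total output Q = 1018/59 + 1148/59 = 36.7119.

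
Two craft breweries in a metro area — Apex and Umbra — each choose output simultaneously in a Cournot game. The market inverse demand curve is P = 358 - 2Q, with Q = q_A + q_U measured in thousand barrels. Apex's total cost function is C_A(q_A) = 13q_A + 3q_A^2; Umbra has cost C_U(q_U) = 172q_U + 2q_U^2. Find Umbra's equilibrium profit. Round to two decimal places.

947.99

Apex's profit: π_A = (358 - 2Q)q_A - (13q_A + 3q_A²). Setting ∂π_A/∂q_A = 0: 345 - 10q_A - 2(q_U) = 0.
Umbra's profit: π_U = (358 - 2Q)q_U - (172q_U + 2q_U²). Setting ∂π_U/∂q_U = 0: 186 - 8q_U - 2(q_A) = 0.
Rearranging gives the reaction functions q_A = (345 - 2q_U)/10 and q_U = (186 - 2q_A)/8.
Substituting one into the other gives q_A = 597/19 and q_U = 585/38.
Price P = 358 - 2·(1779/38) = 264.3684.
Umbra's profit: 264.3684·(585/38) - 172·(585/38) - 2(585/38)² = 947.9917.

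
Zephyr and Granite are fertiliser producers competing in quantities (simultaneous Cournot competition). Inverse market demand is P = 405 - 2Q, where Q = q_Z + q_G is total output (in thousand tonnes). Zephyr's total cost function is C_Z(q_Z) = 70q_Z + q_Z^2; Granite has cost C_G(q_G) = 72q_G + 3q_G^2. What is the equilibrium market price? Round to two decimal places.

261.71

Zephyr's profit: π_Z = (405 - 2Q)q_Z - (70q_Z + q_Z²). Setting ∂π_Z/∂q_Z = 0: 335 - 6q_Z - 2(q_G) = 0.
Granite's profit: π_G = (405 - 2Q)q_G - (72q_G + 3q_G²). Setting ∂π_G/∂q_G = 0: 333 - 10q_G - 2(q_Z) = 0.
Rearranging gives the reaction functions q_Z = (335 - 2q_G)/6 and q_G = (333 - 2q_Z)/10.
Substituting one into the other gives q_Z = 671/14 and q_G = 166/7.
Total output Q = 1003/14, so price P = 405 - 2·(1003/14) = 1832/7.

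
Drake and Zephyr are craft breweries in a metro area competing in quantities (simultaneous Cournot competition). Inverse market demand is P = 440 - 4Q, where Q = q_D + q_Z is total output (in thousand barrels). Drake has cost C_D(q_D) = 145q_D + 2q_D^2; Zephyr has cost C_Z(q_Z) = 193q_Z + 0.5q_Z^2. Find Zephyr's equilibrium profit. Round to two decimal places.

Drake's profit: π_D = (440 - 4Q)q_D - (145q_D + 2q_D²). Setting ∂π_D/∂q_D = 0: 295 - 12q_D - 4(q_Z) = 0.
Zephyr's first-order condition: 247 - 9q_Z - 4(q_D) = 0.
So q_D = (295 - 4q_Z)/12 and q_Z = (247 - 4q_D)/9.
Solving the pair: q_D = 1667/92, q_Z = 446/23.
Price P = 440 - 4·37.5109 = 289.9565.
Zephyr's profit: 289.9565·(446/23) - 193·(446/23) - (1/2)(446/23)² = 1692.1021.

1692.10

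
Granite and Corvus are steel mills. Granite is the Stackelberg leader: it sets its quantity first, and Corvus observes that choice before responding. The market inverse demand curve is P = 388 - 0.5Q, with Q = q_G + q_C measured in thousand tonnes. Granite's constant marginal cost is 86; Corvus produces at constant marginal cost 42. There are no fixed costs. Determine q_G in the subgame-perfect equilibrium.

The follower Corvus best-responds to any q_G: π_C = (388 - 0.5Q)q_C - 42q_C.
Follower FOC: 346 - (1/2)q_G - q_C = 0, so q_C(q_G) = (346 - (1/2)q_G).
Granite substitutes q_C(q_G) into its own profit: π_G = q_G(388 - (1/2)q_G - (346 - (1/2)q_G)/2) - 86q_G = (215 - (1/4)q_G)q_G - 86q_G.
Leader FOC: 129 - (1/2)q_G = 0, so q_G = 258.
Then q_C = (346 - (1/2)·258) = 217.

258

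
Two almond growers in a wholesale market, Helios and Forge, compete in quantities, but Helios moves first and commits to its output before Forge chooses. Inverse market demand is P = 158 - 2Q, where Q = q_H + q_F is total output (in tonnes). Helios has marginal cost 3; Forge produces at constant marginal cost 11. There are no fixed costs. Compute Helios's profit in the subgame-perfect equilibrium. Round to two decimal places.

The follower Forge best-responds to any q_H: π_F = (158 - 2Q)q_F - 11q_F.
∂π_F/∂q_F = 147 - 2q_H - 4q_F = 0 gives the reaction function q_F = (147 - 2q_H)/4.
The leader anticipates this reaction. Substituting into P = 158 - 2Q gives P = 169/2 - q_H, so π_H = (169/2 - q_H)q_H - 3q_H.
Maximising: ∂π_H/∂q_H = 163/2 - 2q_H = 0, giving q_H = 163/4.
Then q_F = (147 - 2·(163/4))/4 = 131/8.
Price P = 158 - 2·(457/8) = 175/4.
Helios's profit: (175/4 - 3)·(163/4) = 1660.5625.

1660.56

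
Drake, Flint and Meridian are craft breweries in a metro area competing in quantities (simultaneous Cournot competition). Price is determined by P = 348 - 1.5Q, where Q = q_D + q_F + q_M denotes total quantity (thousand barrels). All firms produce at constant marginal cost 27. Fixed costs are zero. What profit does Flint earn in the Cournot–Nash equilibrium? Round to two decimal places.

4293.38

Each firm earns π_i = (348 - 1.5Q)q_i - 27q_i.
First-order condition (treating rivals' output as given): 321 - 3q_i - (3/2)·Σ_{j≠i} q_j = 0.
With identical firms every q_j equals q_i, so Σ_{j≠i} q_j = 2q_i and 321 = 6q_i, giving q_i = 107/2.
Price P = 348 - (3/2)·(321/2) = 429/4.
Flint's profit: (429/4 - 27)·(107/2) = 4293.3750.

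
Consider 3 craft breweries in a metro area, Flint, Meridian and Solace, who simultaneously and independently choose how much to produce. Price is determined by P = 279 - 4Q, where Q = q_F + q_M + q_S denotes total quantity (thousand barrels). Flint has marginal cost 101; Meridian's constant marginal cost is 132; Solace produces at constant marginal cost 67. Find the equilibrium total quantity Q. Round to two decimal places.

Flint's profit: π_F = (279 - 4Q)q_F - (101q_F). Setting ∂π_F/∂q_F = 0: 178 - 8q_F - 4(q_M + q_S) = 0.
Meridian's first-order condition: 147 - 8q_M - 4(q_F + q_S) = 0.
Solace's profit: π_S = (279 - 4Q)q_S - (67q_S). Setting ∂π_S/∂q_S = 0: 212 - 8q_S - 4(q_F + q_M) = 0.
Adding the 3 first-order conditions: 537 − 16Q = 0, so Q = 537/16.
Back-substituting: q_F = (178 − 537/4)/4 = 175/16, q_M = (147 − 537/4)/4 = 51/16, q_S = (212 − 537/4)/4 = 311/16.
Total output Q = 175/16 + 51/16 + 311/16 = 537/16.

33.56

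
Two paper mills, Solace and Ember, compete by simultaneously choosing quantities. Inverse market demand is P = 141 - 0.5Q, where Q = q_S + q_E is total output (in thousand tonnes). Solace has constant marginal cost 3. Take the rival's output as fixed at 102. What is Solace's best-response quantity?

87

With the rival's output fixed at 102, Solace's profit is π_S = (141 - (1/2)·102 - (1/2)q_S)q_S - (3q_S) = (90 - (1/2)q_S)q_S - (3q_S).
∂π_S/∂q_S = 87 - q_S = 0, so q_S = 87.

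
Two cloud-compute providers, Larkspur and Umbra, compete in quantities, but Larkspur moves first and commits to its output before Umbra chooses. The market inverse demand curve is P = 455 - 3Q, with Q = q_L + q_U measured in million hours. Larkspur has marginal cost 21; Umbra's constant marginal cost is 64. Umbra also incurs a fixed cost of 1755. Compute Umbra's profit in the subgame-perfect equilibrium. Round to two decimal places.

Solve by backward induction. Given q_L, the follower Umbra maximises π_U = (455 - 3q_L - 3q_U)q_U - 64q_U.
∂π_U/∂q_U = 391 - 3q_L - 6q_U = 0 gives the reaction function q_U = (391 - 3q_L)/6.
Larkspur substitutes q_U(q_L) into its own profit: π_L = q_L(455 - 3q_L - (391 - 3q_L)/2) - 21q_L = (519/2 - (3/2)q_L)q_L - 21q_L.
Leader FOC: 477/2 - 3q_L = 0, so q_L = 159/2.
Then q_U = (391 - 3·(159/2))/6 = 305/12.
Price P = 455 - 3·(1259/12) = 561/4.
Umbra's profit: (561/4 - 64)·(305/12) - 1755 = 183.0208.

183.02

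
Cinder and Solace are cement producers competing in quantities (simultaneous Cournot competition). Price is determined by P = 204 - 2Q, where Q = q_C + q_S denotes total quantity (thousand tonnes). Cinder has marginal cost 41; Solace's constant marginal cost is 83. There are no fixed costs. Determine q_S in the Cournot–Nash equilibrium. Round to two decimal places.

13.17

Cinder's profit: π_C = (204 - 2Q)q_C - (41q_C). Setting ∂π_C/∂q_C = 0: 163 - 4q_C - 2(q_S) = 0.
Solace's first-order condition: 121 - 4q_S - 2(q_C) = 0.
Rearranging gives the reaction functions q_C = (163 - 2q_S)/4 and q_S = (121 - 2q_C)/4.
Solving the pair: q_C = 205/6, q_S = 79/6.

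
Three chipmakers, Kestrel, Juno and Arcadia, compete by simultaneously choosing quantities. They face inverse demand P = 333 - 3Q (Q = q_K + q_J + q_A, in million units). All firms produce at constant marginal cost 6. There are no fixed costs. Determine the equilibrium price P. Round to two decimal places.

87.75

A representative firm's profit is π_i = q_i(333 - 3Q) - 6q_i.
First-order condition (treating rivals' output as given): 327 - 6q_i - 3·Σ_{j≠i} q_j = 0.
By symmetry each firm produces the same amount; substituting Σ_{j≠i} q_j = 2q_i yields q_i = 327/12 = 109/4.
Total output Q = 327/4, so price P = 333 - 3·(327/4) = 351/4.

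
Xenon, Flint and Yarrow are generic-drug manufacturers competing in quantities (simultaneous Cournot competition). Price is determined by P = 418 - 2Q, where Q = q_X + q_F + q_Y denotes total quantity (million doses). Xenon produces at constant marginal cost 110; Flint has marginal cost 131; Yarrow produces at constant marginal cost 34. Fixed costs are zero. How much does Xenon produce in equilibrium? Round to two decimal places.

31.63

Xenon's profit: π_X = (418 - 2Q)q_X - (110q_X). Setting ∂π_X/∂q_X = 0: 308 - 4q_X - 2(q_F + q_Y) = 0.
Flint's first-order condition: 287 - 4q_F - 2(q_X + q_Y) = 0.
Yarrow's first-order condition: 384 - 4q_Y - 2(q_X + q_F) = 0.
Summing all 3 equations gives 979 − 8Q = 0, hence Q = 979/8.
Back-substituting: q_X = (308 − 979/4)/2 = 253/8, q_F = (287 − 979/4)/2 = 169/8, q_Y = (384 − 979/4)/2 = 557/8.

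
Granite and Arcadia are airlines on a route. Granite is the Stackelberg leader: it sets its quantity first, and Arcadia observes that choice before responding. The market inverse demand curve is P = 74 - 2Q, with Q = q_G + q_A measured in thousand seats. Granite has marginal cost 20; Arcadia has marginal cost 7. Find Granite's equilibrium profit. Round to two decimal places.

The follower Arcadia best-responds to any q_G: π_A = (74 - 2Q)q_A - 7q_A.
Setting the follower's marginal profit to zero, 67 - 2q_G - 4q_A = 0, i.e. q_A = (67 - 2q_G)/4.
Granite substitutes q_A(q_G) into its own profit: π_G = q_G(74 - 2q_G - (67 - 2q_G)/2) - 20q_G = (81/2 - q_G)q_G - 20q_G.
Maximising: ∂π_G/∂q_G = 41/2 - 2q_G = 0, giving q_G = 41/4.
Then q_A = (67 - 2·(41/4))/4 = 93/8.
Price P = 74 - 2·(175/8) = 121/4.
Granite's profit: (121/4 - 20)·(41/4) = 1681/16.

105.06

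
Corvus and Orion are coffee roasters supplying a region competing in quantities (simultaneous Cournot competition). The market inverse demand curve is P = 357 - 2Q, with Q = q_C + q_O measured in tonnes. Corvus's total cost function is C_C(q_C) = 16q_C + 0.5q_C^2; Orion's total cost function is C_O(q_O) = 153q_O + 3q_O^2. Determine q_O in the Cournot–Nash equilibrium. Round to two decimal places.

Corvus's profit: π_C = (357 - 2Q)q_C - (16q_C + (1/2)q_C²). Setting ∂π_C/∂q_C = 0: 341 - 5q_C - 2(q_O) = 0.
Orion's profit: π_O = (357 - 2Q)q_O - (153q_O + 3q_O²). Setting ∂π_O/∂q_O = 0: 204 - 10q_O - 2(q_C) = 0.
So q_C = (341 - 2q_O)/5 and q_O = (204 - 2q_C)/10.
Solving the pair: q_C = 1501/23, q_O = 169/23.

7.35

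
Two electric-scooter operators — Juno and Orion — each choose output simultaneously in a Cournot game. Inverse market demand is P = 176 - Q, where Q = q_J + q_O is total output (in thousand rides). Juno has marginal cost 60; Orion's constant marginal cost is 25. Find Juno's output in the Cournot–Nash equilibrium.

27

Juno's profit: π_J = (176 - Q)q_J - (60q_J). Setting ∂π_J/∂q_J = 0: 116 - 2q_J - (q_O) = 0.
Orion's profit: π_O = (176 - Q)q_O - (25q_O). Setting ∂π_O/∂q_O = 0: 151 - 2q_O - (q_J) = 0.
Best responses: q_J = (116 - q_O)/2, q_O = (151 - q_J)/2.
Substituting one into the other gives q_J = 27 and q_O = 62.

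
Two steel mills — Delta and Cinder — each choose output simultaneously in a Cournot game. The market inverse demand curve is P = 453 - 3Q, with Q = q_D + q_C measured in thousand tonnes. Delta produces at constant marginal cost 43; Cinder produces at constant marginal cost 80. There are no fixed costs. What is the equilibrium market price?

192

Delta's profit: π_D = (453 - 3Q)q_D - (43q_D). Setting ∂π_D/∂q_D = 0: 410 - 6q_D - 3(q_C) = 0.
Cinder's first-order condition: 373 - 6q_C - 3(q_D) = 0.
Best responses: q_D = (410 - 3q_C)/6, q_C = (373 - 3q_D)/6.
Solving the pair: q_D = 149/3, q_C = 112/3.
Total output Q = 87, so price P = 453 - 3·87 = 192.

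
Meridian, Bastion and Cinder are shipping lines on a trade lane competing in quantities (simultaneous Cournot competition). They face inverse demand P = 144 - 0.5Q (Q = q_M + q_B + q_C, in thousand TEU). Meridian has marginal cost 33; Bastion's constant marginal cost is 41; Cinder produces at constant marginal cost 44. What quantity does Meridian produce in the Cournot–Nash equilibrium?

65

Meridian's profit: π_M = (144 - 0.5Q)q_M - (33q_M). Setting ∂π_M/∂q_M = 0: 111 - q_M - (1/2)(q_B + q_C) = 0.
Bastion's profit: π_B = (144 - 0.5Q)q_B - (41q_B). Setting ∂π_B/∂q_B = 0: 103 - q_B - (1/2)(q_M + q_C) = 0.
Cinder's profit: π_C = (144 - 0.5Q)q_C - (44q_C). Setting ∂π_C/∂q_C = 0: 100 - q_C - (1/2)(q_M + q_B) = 0.
Summing all 3 equations gives 314 − 2Q = 0, hence Q = 157.
Back-substituting: q_M = (111 − 157/2)/(1/2) = 65, q_B = (103 − 157/2)/(1/2) = 49, q_C = (100 − 157/2)/(1/2) = 43.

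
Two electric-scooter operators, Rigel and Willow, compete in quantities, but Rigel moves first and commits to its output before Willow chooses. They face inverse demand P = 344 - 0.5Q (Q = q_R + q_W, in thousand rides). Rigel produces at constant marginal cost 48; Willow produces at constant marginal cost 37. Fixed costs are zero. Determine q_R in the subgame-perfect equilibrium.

Solve by backward induction. Given q_R, the follower Willow maximises π_W = (344 - (1/2)q_R - (1/2)q_W)q_W - 37q_W.
Setting the follower's marginal profit to zero, 307 - (1/2)q_R - q_W = 0, i.e. q_W = (307 - (1/2)q_R).
Rigel substitutes q_W(q_R) into its own profit: π_R = q_R(344 - (1/2)q_R - (307 - (1/2)q_R)/2) - 48q_R = (381/2 - (1/4)q_R)q_R - 48q_R.
The leader's first-order condition 285/2 - (1/2)q_R = 0 yields q_R = 285.
Then q_W = (307 - (1/2)·285) = 329/2.

285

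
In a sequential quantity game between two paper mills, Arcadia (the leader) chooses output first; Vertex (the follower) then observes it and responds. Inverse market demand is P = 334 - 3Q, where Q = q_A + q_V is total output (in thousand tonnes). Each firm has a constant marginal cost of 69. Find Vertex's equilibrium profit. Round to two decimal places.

1463.02

Solve by backward induction. Given q_A, the follower Vertex maximises π_V = (334 - 3q_A - 3q_V)q_V - 69q_V.
∂π_V/∂q_V = 265 - 3q_A - 6q_V = 0 gives the reaction function q_V = (265 - 3q_A)/6.
Arcadia substitutes q_V(q_A) into its own profit: π_A = q_A(334 - 3q_A - (265 - 3q_A)/2) - 69q_A = (403/2 - (3/2)q_A)q_A - 69q_A.
Maximising: ∂π_A/∂q_A = 265/2 - 3q_A = 0, giving q_A = 265/6.
Then q_V = (265 - 3·(265/6))/6 = 265/12.
Price P = 334 - 3·(265/4) = 541/4.
Vertex's profit: (541/4 - 69)·(265/12) = 1463.0208.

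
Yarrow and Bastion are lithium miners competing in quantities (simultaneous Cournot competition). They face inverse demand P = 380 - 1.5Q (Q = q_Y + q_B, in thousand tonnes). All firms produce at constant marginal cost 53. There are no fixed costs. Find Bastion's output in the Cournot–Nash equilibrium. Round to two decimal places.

Each firm earns π_i = (380 - 1.5Q)q_i - 53q_i.
Setting ∂π_i/∂q_i = 0 with rivals' quantities fixed: 327 - 3q_i - (3/2)q_j = 0.
By symmetry each firm produces the same amount; substituting q_j = q_i yields q_i = 327/(9/2) = 218/3.

72.67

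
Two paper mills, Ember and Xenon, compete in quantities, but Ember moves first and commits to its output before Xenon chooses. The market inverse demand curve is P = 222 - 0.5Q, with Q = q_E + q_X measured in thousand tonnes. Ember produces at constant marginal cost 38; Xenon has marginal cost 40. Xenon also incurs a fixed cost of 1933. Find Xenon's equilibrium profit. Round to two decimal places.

The follower Xenon best-responds to any q_E: π_X = (222 - 0.5Q)q_X - 40q_X.
Follower FOC: 182 - (1/2)q_E - q_X = 0, so q_X(q_E) = (182 - (1/2)q_E).
Ember substitutes q_X(q_E) into its own profit: π_E = q_E(222 - (1/2)q_E - (182 - (1/2)q_E)/2) - 38q_E = (131 - (1/4)q_E)q_E - 38q_E.
Leader FOC: 93 - (1/2)q_E = 0, so q_E = 186.
Then q_X = (182 - (1/2)·186) = 89.
Price P = 222 - (1/2)·275 = 169/2.
Xenon's profit: (169/2 - 40)·89 - 1933 = 2027.5000.

2027.50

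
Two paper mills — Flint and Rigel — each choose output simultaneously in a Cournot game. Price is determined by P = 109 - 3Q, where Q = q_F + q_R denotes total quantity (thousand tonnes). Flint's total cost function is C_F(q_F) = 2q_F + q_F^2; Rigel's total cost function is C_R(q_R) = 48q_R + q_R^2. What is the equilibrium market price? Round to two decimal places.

63.18

Flint's profit: π_F = (109 - 3Q)q_F - (2q_F + q_F²). Setting ∂π_F/∂q_F = 0: 107 - 8q_F - 3(q_R) = 0.
Rigel's first-order condition: 61 - 8q_R - 3(q_F) = 0.
So q_F = (107 - 3q_R)/8 and q_R = (61 - 3q_F)/8.
Substituting one into the other gives q_F = 673/55 and q_R = 167/55.
Total output Q = 168/11, so price P = 109 - 3·(168/11) = 695/11.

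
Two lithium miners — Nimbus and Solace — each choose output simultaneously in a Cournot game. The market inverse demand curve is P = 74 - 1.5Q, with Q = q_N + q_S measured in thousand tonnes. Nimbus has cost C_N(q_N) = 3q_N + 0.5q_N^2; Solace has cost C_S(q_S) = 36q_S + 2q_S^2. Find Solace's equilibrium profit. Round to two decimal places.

10.93

Nimbus's profit: π_N = (74 - 1.5Q)q_N - (3q_N + (1/2)q_N²). Setting ∂π_N/∂q_N = 0: 71 - 4q_N - (3/2)(q_S) = 0.
Solace's profit: π_S = (74 - 1.5Q)q_S - (36q_S + 2q_S²). Setting ∂π_S/∂q_S = 0: 38 - 7q_S - (3/2)(q_N) = 0.
Best responses: q_N = (71 - (3/2)q_S)/4, q_S = (38 - (3/2)q_N)/7.
Solving the pair: q_N = 1760/103, q_S = 182/103.
Price P = 74 - (3/2)·(1942/103) = 45.7184.
Solace's profit: 45.7184·(182/103) - 36·(182/103) - 2(182/103)² = 10.9279.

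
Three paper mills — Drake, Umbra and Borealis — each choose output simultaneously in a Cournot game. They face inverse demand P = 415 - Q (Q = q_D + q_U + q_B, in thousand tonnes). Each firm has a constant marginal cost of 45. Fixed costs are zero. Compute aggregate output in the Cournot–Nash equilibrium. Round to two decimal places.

277.50

A representative firm's profit is π_i = q_i(415 - Q) - 45q_i.
Setting ∂π_i/∂q_i = 0 with rivals' quantities fixed: 370 - 2q_i - Σ_{j≠i} q_j = 0.
With identical firms every q_j equals q_i, so Σ_{j≠i} q_j = 2q_i and 370 = 4q_i, giving q_i = 185/2.
Total output Q = 185/2 + 185/2 + 185/2 = 555/2.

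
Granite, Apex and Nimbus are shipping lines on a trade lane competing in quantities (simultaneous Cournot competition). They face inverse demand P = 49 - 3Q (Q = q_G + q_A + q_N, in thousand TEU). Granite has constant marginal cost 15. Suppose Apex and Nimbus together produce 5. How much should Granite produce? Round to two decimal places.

3.17

With rivals' combined output fixed at 5, Granite's profit is π_G = (49 - 3·5 - 3q_G)q_G - (15q_G) = (34 - 3q_G)q_G - (15q_G).
∂π_G/∂q_G = 19 - 6q_G = 0, so q_G = 19/6.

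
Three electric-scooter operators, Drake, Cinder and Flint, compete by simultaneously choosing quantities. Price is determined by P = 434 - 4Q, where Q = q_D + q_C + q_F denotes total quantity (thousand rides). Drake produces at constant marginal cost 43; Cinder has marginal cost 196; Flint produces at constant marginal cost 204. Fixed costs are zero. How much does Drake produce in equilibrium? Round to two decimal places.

44.06

Drake's profit: π_D = (434 - 4Q)q_D - (43q_D). Setting ∂π_D/∂q_D = 0: 391 - 8q_D - 4(q_C + q_F) = 0.
Cinder's profit: π_C = (434 - 4Q)q_C - (196q_C). Setting ∂π_C/∂q_C = 0: 238 - 8q_C - 4(q_D + q_F) = 0.
Flint's profit: π_F = (434 - 4Q)q_F - (204q_F). Setting ∂π_F/∂q_F = 0: 230 - 8q_F - 4(q_D + q_C) = 0.
Adding the 3 first-order conditions: 859 − 16Q = 0, so Q = 859/16.
Back-substituting: q_D = (391 − 859/4)/4 = 705/16, q_C = (238 − 859/4)/4 = 93/16, q_F = (230 − 859/4)/4 = 61/16.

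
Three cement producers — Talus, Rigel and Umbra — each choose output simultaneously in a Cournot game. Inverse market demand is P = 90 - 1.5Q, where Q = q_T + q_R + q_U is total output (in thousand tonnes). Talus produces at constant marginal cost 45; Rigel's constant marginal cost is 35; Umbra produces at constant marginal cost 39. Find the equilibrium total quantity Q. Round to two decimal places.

25.17

Talus's profit: π_T = (90 - 1.5Q)q_T - (45q_T). Setting ∂π_T/∂q_T = 0: 45 - 3q_T - (3/2)(q_R + q_U) = 0.
Rigel's profit: π_R = (90 - 1.5Q)q_R - (35q_R). Setting ∂π_R/∂q_R = 0: 55 - 3q_R - (3/2)(q_T + q_U) = 0.
Umbra's first-order condition: 51 - 3q_U - (3/2)(q_T + q_R) = 0.
Summing all 3 equations gives 151 − 6Q = 0, hence Q = 151/6.
Back-substituting: q_T = (45 − 151/4)/(3/2) = 29/6, q_R = (55 − 151/4)/(3/2) = 23/2, q_U = (51 − 151/4)/(3/2) = 53/6.
Total output Q = 29/6 + 23/2 + 53/6 = 151/6.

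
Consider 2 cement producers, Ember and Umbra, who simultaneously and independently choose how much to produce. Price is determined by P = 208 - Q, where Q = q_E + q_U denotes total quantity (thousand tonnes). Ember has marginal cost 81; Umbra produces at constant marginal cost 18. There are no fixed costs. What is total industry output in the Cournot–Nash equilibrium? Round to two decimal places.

Ember's profit: π_E = (208 - Q)q_E - (81q_E). Setting ∂π_E/∂q_E = 0: 127 - 2q_E - (q_U) = 0.
Umbra's profit: π_U = (208 - Q)q_U - (18q_U). Setting ∂π_U/∂q_U = 0: 190 - 2q_U - (q_E) = 0.
So q_E = (127 - q_U)/2 and q_U = (190 - q_E)/2.
Substituting one into the other gives q_E = 64/3 and q_U = 253/3.
Total output Q = 64/3 + 253/3 = 317/3.

105.67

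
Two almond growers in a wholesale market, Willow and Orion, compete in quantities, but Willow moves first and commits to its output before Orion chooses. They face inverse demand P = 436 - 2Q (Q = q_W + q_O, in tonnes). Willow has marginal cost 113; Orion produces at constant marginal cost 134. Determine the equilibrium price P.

199

Solve by backward induction. Given q_W, the follower Orion maximises π_O = (436 - 2q_W - 2q_O)q_O - 134q_O.
Setting the follower's marginal profit to zero, 302 - 2q_W - 4q_O = 0, i.e. q_O = (302 - 2q_W)/4.
Willow substitutes q_O(q_W) into its own profit: π_W = q_W(436 - 2q_W - (302 - 2q_W)/2) - 113q_W = (285 - q_W)q_W - 113q_W.
The leader's first-order condition 172 - 2q_W = 0 yields q_W = 86.
Then q_O = (302 - 2·86)/4 = 65/2.
Total output Q = 237/2, so price P = 436 - 2·(237/2) = 199.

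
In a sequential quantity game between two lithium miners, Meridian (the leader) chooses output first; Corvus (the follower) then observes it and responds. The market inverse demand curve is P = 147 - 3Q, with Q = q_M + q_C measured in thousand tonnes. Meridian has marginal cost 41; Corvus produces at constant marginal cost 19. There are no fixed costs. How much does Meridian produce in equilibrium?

14

The follower Corvus best-responds to any q_M: π_C = (147 - 3Q)q_C - 19q_C.
Setting the follower's marginal profit to zero, 128 - 3q_M - 6q_C = 0, i.e. q_C = (128 - 3q_M)/6.
Meridian substitutes q_C(q_M) into its own profit: π_M = q_M(147 - 3q_M - (128 - 3q_M)/2) - 41q_M = (83 - (3/2)q_M)q_M - 41q_M.
Maximising: ∂π_M/∂q_M = 42 - 3q_M = 0, giving q_M = 14.
Then q_C = (128 - 3·14)/6 = 43/3.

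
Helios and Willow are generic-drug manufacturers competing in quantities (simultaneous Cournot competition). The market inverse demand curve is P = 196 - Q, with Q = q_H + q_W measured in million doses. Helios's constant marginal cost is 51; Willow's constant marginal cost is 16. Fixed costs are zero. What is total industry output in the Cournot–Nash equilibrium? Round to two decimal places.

Helios's profit: π_H = (196 - Q)q_H - (51q_H). Setting ∂π_H/∂q_H = 0: 145 - 2q_H - (q_W) = 0.
Willow's first-order condition: 180 - 2q_W - (q_H) = 0.
So q_H = (145 - q_W)/2 and q_W = (180 - q_H)/2.
Solving the pair: q_H = 110/3, q_W = 215/3.
Total output Q = 110/3 + 215/3 = 325/3.

108.33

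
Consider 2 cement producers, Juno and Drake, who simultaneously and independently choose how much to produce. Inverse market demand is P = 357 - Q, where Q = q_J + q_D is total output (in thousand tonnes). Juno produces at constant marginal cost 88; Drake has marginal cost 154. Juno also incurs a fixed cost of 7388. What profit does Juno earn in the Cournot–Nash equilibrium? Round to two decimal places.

5081.44

Juno's profit: π_J = (357 - Q)q_J - (88q_J). Setting ∂π_J/∂q_J = 0: 269 - 2q_J - (q_D) = 0.
Drake's profit: π_D = (357 - Q)q_D - (154q_D). Setting ∂π_D/∂q_D = 0: 203 - 2q_D - (q_J) = 0.
So q_J = (269 - q_D)/2 and q_D = (203 - q_J)/2.
Substituting one into the other gives q_J = 335/3 and q_D = 137/3.
Price P = 357 - 472/3 = 599/3.
Juno's profit: (599/3 - 88)·(335/3) - 7388 = 5081.4444.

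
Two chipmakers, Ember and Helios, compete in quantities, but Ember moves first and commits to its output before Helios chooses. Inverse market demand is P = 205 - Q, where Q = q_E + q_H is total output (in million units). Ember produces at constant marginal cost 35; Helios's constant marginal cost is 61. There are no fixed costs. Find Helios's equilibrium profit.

529

Solve by backward induction. Given q_E, the follower Helios maximises π_H = (205 - q_E - q_H)q_H - 61q_H.
Follower FOC: 144 - q_E - 2q_H = 0, so q_H(q_E) = (144 - q_E)/2.
The leader anticipates this reaction. Substituting into P = 205 - Q gives P = 133 - (1/2)q_E, so π_E = (133 - (1/2)q_E)q_E - 35q_E.
The leader's first-order condition 98 - q_E = 0 yields q_E = 98.
Then q_H = (144 - 98)/2 = 23.
Price P = 205 - 121 = 84.
Helios's profit: (84 - 61)·23 = 529.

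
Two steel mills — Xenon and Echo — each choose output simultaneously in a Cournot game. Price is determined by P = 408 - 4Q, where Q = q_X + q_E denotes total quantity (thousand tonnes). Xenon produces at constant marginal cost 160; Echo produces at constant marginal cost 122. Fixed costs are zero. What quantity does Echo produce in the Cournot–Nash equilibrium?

Xenon's profit: π_X = (408 - 4Q)q_X - (160q_X). Setting ∂π_X/∂q_X = 0: 248 - 8q_X - 4(q_E) = 0.
Echo's first-order condition: 286 - 8q_E - 4(q_X) = 0.
Rearranging gives the reaction functions q_X = (248 - 4q_E)/8 and q_E = (286 - 4q_X)/8.
Substituting one into the other gives q_X = 35/2 and q_E = 27.

27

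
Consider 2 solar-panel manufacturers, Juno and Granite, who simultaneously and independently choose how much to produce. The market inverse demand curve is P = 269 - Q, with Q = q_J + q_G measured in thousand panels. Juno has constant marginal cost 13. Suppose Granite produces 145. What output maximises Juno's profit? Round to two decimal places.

With the rival's output fixed at 145, Juno's profit is π_J = (269 - 145 - q_J)q_J - (13q_J) = (124 - q_J)q_J - (13q_J).
∂π_J/∂q_J = 111 - 2q_J = 0, so q_J = 111/2.

55.50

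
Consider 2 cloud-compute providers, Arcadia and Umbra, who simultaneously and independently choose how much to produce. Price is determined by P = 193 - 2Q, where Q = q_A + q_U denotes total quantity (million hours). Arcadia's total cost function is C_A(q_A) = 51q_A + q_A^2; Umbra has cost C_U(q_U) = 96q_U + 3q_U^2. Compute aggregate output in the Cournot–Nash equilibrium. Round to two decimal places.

Arcadia's profit: π_A = (193 - 2Q)q_A - (51q_A + q_A²). Setting ∂π_A/∂q_A = 0: 142 - 6q_A - 2(q_U) = 0.
Umbra's profit: π_U = (193 - 2Q)q_U - (96q_U + 3q_U²). Setting ∂π_U/∂q_U = 0: 97 - 10q_U - 2(q_A) = 0.
Rearranging gives the reaction functions q_A = (142 - 2q_U)/6 and q_U = (97 - 2q_A)/10.
Solving the pair: q_A = 613/28, q_U = 149/28.
Total output Q = 613/28 + 149/28 = 381/14.

27.21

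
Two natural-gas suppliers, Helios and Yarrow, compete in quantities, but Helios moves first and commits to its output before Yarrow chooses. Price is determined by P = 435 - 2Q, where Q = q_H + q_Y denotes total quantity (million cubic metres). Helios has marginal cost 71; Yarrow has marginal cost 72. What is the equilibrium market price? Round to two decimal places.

162.25

The follower Yarrow best-responds to any q_H: π_Y = (435 - 2Q)q_Y - 72q_Y.
∂π_Y/∂q_Y = 363 - 2q_H - 4q_Y = 0 gives the reaction function q_Y = (363 - 2q_H)/4.
The leader anticipates this reaction. Substituting into P = 435 - 2Q gives P = 507/2 - q_H, so π_H = (507/2 - q_H)q_H - 71q_H.
The leader's first-order condition 365/2 - 2q_H = 0 yields q_H = 365/4.
Then q_Y = (363 - 2·(365/4))/4 = 361/8.
Total output Q = 1091/8, so price P = 435 - 2·(1091/8) = 649/4.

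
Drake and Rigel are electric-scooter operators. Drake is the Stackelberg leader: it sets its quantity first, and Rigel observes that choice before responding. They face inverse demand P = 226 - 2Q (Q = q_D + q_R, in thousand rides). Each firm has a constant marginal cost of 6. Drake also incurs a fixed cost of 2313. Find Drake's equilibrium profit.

712

The follower Rigel best-responds to any q_D: π_R = (226 - 2Q)q_R - 6q_R.
Follower FOC: 220 - 2q_D - 4q_R = 0, so q_R(q_D) = (220 - 2q_D)/4.
The leader anticipates this reaction. Substituting into P = 226 - 2Q gives P = 116 - q_D, so π_D = (116 - q_D)q_D - 6q_D.
Leader FOC: 110 - 2q_D = 0, so q_D = 55.
Then q_R = (220 - 2·55)/4 = 55/2.
Price P = 226 - 2·(165/2) = 61.
Drake's profit: (61 - 6)·55 - 2313 = 712.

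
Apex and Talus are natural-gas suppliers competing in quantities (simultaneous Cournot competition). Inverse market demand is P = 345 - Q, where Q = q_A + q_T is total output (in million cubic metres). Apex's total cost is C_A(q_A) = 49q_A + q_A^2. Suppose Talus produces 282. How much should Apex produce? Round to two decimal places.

3.50

With the rival's output fixed at 282, Apex's profit is π_A = (345 - 282 - q_A)q_A - (49q_A + q_A²) = (63 - q_A)q_A - (49q_A + q_A²).
∂π_A/∂q_A = 14 - 4q_A = 0, so q_A = 7/2.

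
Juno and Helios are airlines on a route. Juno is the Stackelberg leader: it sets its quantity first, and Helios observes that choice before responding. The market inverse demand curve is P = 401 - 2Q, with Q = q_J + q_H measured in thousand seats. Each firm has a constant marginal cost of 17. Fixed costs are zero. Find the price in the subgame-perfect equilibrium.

113

Solve by backward induction. Given q_J, the follower Helios maximises π_H = (401 - 2q_J - 2q_H)q_H - 17q_H.
∂π_H/∂q_H = 384 - 2q_J - 4q_H = 0 gives the reaction function q_H = (384 - 2q_J)/4.
Juno substitutes q_H(q_J) into its own profit: π_J = q_J(401 - 2q_J - (384 - 2q_J)/2) - 17q_J = (209 - q_J)q_J - 17q_J.
The leader's first-order condition 192 - 2q_J = 0 yields q_J = 96.
Then q_H = (384 - 2·96)/4 = 48.
Total output Q = 144, so price P = 401 - 2·144 = 113.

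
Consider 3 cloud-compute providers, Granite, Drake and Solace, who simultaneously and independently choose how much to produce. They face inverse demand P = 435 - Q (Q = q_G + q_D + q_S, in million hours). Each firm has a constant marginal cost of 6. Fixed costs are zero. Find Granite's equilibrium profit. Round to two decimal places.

Each firm earns π_i = (435 - Q)q_i - 6q_i.
First-order condition (treating rivals' output as given): 429 - 2q_i - Σ_{j≠i} q_j = 0.
With identical firms every q_j equals q_i, so Σ_{j≠i} q_j = 2q_i and 429 = 4q_i, giving q_i = 429/4.
Price P = 435 - 1287/4 = 453/4.
Granite's profit: (453/4 - 6)·(429/4) = 11502.5625.

11502.56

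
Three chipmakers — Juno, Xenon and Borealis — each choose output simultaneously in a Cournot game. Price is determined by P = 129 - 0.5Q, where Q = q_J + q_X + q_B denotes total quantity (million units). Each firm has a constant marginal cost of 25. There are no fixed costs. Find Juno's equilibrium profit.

1352

A representative firm's profit is π_i = q_i(129 - 0.5Q) - 25q_i.
First-order condition (treating rivals' output as given): 104 - q_i - (1/2)·Σ_{j≠i} q_j = 0.
With identical firms every q_j equals q_i, so Σ_{j≠i} q_j = 2q_i and 104 = 2q_i, giving q_i = 52.
Price P = 129 - (1/2)·156 = 51.
Juno's profit: (51 - 25)·52 = 1352.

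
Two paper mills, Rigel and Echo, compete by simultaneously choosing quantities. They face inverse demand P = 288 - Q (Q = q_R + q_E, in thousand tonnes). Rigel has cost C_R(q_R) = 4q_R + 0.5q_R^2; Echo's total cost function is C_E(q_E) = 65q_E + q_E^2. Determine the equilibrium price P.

Rigel's profit: π_R = (288 - Q)q_R - (4q_R + (1/2)q_R²). Setting ∂π_R/∂q_R = 0: 284 - 3q_R - (q_E) = 0.
Echo's profit: π_E = (288 - Q)q_E - (65q_E + q_E²). Setting ∂π_E/∂q_E = 0: 223 - 4q_E - (q_R) = 0.
Best responses: q_R = (284 - q_E)/3, q_E = (223 - q_R)/4.
Substituting one into the other gives q_R = 83 and q_E = 35.
Total output Q = 118, so price P = 288 - 118 = 170.

170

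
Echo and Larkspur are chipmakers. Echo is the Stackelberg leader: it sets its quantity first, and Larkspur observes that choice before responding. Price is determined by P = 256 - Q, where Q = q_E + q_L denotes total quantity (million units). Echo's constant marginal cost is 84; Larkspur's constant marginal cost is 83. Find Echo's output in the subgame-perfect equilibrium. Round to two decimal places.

85.50

The follower Larkspur best-responds to any q_E: π_L = (256 - Q)q_L - 83q_L.
∂π_L/∂q_L = 173 - q_E - 2q_L = 0 gives the reaction function q_L = (173 - q_E)/2.
Echo substitutes q_L(q_E) into its own profit: π_E = q_E(256 - q_E - (173 - q_E)/2) - 84q_E = (339/2 - (1/2)q_E)q_E - 84q_E.
Maximising: ∂π_E/∂q_E = 171/2 - q_E = 0, giving q_E = 171/2.
Then q_L = (173 - 171/2)/2 = 175/4.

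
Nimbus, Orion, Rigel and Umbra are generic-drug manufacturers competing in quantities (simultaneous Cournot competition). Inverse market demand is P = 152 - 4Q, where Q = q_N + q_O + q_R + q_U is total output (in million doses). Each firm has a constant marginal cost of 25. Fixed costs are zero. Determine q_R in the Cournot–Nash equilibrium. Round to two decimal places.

6.35

A representative firm's profit is π_i = q_i(152 - 4Q) - 25q_i.
First-order condition (treating rivals' output as given): 127 - 8q_i - 4·Σ_{j≠i} q_j = 0.
By symmetry each firm produces the same amount; substituting Σ_{j≠i} q_j = 3q_i yields q_i = 127/20.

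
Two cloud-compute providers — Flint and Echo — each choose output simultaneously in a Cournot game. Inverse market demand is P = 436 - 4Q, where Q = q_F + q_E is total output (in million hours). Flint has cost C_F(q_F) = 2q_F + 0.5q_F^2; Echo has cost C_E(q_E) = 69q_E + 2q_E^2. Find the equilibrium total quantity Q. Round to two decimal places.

57.68

Flint's profit: π_F = (436 - 4Q)q_F - (2q_F + (1/2)q_F²). Setting ∂π_F/∂q_F = 0: 434 - 9q_F - 4(q_E) = 0.
Echo's first-order condition: 367 - 12q_E - 4(q_F) = 0.
So q_F = (434 - 4q_E)/9 and q_E = (367 - 4q_F)/12.
Substituting one into the other gives q_F = 935/23 and q_E = 1567/92.
Total output Q = 935/23 + 1567/92 = 57.6848.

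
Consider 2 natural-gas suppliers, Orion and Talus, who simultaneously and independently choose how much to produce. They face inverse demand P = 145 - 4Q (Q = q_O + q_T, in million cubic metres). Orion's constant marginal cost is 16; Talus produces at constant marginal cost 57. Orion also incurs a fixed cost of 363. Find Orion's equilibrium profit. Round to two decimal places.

439.78

Orion's profit: π_O = (145 - 4Q)q_O - (16q_O). Setting ∂π_O/∂q_O = 0: 129 - 8q_O - 4(q_T) = 0.
Talus's first-order condition: 88 - 8q_T - 4(q_O) = 0.
So q_O = (129 - 4q_T)/8 and q_T = (88 - 4q_O)/8.
Substituting one into the other gives q_O = 85/6 and q_T = 47/12.
Price P = 145 - 4·(217/12) = 218/3.
Orion's profit: (218/3 - 16)·(85/6) - 363 = 439.7778.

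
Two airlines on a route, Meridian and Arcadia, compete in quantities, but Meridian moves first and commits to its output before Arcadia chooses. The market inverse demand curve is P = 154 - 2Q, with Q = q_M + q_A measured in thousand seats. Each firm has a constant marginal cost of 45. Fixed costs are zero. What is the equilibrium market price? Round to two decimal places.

The follower Arcadia best-responds to any q_M: π_A = (154 - 2Q)q_A - 45q_A.
Follower FOC: 109 - 2q_M - 4q_A = 0, so q_A(q_M) = (109 - 2q_M)/4.
The leader anticipates this reaction. Substituting into P = 154 - 2Q gives P = 199/2 - q_M, so π_M = (199/2 - q_M)q_M - 45q_M.
The leader's first-order condition 109/2 - 2q_M = 0 yields q_M = 109/4.
Then q_A = (109 - 2·(109/4))/4 = 109/8.
Total output Q = 327/8, so price P = 154 - 2·(327/8) = 289/4.

72.25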